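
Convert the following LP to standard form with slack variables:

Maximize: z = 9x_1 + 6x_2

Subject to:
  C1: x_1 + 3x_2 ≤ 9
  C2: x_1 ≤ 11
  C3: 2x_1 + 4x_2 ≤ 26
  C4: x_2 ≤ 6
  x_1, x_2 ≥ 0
max z = 9x_1 + 6x_2

s.t.
  x_1 + 3x_2 + s1 = 9
  x_1 + s2 = 11
  2x_1 + 4x_2 + s3 = 26
  x_2 + s4 = 6
  x_1, x_2, s1, s2, s3, s4 ≥ 0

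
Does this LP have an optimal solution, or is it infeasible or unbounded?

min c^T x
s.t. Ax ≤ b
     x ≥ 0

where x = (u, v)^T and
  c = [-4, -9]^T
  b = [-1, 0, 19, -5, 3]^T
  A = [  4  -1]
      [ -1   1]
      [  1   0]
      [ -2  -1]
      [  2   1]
One constraint requires 2u + v ≤ 3, while the constraint -2u - v ≤ -5 is equivalent to 2u + v ≥ 5. Together they would need 5 ≤ 2u + v ≤ 3, which is impossible since 5 > 3. No point satisfies all constraints.

The feasible region is empty; the LP is infeasible.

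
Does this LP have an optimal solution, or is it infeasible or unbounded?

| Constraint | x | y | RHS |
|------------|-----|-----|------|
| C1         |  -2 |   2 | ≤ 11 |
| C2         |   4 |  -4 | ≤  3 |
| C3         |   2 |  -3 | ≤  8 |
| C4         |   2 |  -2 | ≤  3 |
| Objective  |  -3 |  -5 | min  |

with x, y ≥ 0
Feasible point: (0, 0) satisfies every constraint, so the LP is feasible.
Direction d = (1, 1): for each constraint row a, a·d ≤ 0 —
  (-2)(1) + (2)(1) = 0 ≤ 0
  (4)(1) + (-4)(1) = 0 ≤ 0
  (2)(1) + (-3)(1) = -1 ≤ 0
  (2)(1) + (-2)(1) = 0 ≤ 0
and d ≥ 0, so (0, 0) + t·d stays feasible for every t ≥ 0. Along this ray z = -3x - 5y changes by -8 per unit t, so z → −∞.

Unbounded — the objective can decrease without bound over the feasible region.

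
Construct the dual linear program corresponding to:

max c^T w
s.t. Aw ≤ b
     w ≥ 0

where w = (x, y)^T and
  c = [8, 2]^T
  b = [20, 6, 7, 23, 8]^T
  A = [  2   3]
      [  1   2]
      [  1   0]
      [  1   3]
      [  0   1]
Minimize: z = 20y1 + 6y2 + 7y3 + 23y4 + 8y5

Subject to:
  C1: -2y1 - y2 - y3 - y4 ≤ -8
  C2: -3y1 - 2y2 - 3y4 - y5 ≤ -2
  y1, y2, y3, y4, y5 ≥ 0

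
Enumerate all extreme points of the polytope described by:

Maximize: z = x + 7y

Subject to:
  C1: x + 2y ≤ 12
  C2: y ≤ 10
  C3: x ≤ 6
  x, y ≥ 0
Each vertex is the intersection of two constraint boundaries that also satisfies all remaining constraints:
  x = 0 and y = 0 → (0, 0)
  x = 6 and y = 0 → (6, 0)
  x + 2y = 12 and x = 6 → (6, 3)
  x + 2y = 12 and x = 0 → (0, 6)

Vertices: (0, 0), (6, 0), (6, 3), (0, 6)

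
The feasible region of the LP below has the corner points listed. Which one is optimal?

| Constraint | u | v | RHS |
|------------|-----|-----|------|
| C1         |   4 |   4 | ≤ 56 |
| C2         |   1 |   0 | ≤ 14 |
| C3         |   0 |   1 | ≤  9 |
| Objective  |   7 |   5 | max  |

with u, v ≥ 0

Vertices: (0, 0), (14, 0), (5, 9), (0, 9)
Evaluating z = 7u + 5v at each vertex:
  (0, 0): z = 0
  (14, 0): z = 98
  (5, 9): z = 80
  (0, 9): z = 45

The largest value is z = 98, attained at (14, 0).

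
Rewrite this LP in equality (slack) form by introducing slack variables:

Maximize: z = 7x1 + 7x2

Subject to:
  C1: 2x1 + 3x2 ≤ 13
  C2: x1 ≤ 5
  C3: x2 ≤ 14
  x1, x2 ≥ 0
max z = 7x1 + 7x2

s.t.
  2x1 + 3x2 + s1 = 13
  x1 + s2 = 5
  x2 + s3 = 14
  x1, x2, s1, s2, s3 ≥ 0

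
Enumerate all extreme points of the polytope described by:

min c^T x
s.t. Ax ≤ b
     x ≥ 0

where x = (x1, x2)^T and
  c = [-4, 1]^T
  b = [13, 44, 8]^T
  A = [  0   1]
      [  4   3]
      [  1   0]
Each vertex is the intersection of two constraint boundaries that also satisfies all remaining constraints:
  x1 = 0 and x2 = 0 → (0, 0)
  x1 = 8 and x2 = 0 → (8, 0)
  4x1 + 3x2 = 44 and x1 = 8 → (8, 4)
  x2 = 13 and 4x1 + 3x2 = 44 → (1.25, 13)
  x2 = 13 and x1 = 0 → (0, 13)

Vertices: (0, 0), (8, 0), (8, 4), (1.25, 13), (0, 13)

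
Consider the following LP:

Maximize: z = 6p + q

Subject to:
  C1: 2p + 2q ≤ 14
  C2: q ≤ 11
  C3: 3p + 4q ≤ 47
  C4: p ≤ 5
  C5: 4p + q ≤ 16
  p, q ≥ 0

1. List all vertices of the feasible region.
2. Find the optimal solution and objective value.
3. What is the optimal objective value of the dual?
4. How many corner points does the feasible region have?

1. (0, 0), (4, 0), (3, 4), (0, 7)
2. p = 4, q = 0, z = 24
3. 24 (by strong duality, equal to the primal optimum)
4. 4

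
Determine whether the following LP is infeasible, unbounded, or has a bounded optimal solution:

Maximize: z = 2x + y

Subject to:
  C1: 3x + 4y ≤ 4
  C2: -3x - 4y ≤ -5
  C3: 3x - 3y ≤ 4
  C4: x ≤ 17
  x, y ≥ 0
C1 requires 3x + 4y ≤ 4, while C2 (-3x - 4y ≤ -5) is equivalent to 3x + 4y ≥ 5. Together they would need 5 ≤ 3x + 4y ≤ 4, which is impossible since 5 > 4. No point satisfies all constraints.

Infeasible — the constraint set is empty.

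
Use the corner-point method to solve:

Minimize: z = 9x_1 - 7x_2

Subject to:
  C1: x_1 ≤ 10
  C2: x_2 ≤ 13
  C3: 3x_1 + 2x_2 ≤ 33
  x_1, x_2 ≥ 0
Each vertex is the intersection of two constraint boundaries that also satisfies all remaining constraints:
  x_1 = 0 and x_2 = 0 → (0, 0)
  x_1 = 10 and x_2 = 0 → (10, 0)
  x_1 = 10 and 3x_1 + 2x_2 = 33 → (10, 1.5)
  x_2 = 13 and 3x_1 + 2x_2 = 33 → (2.333, 13)
  x_2 = 13 and x_1 = 0 → (0, 13)

Evaluating z = 9x_1 - 7x_2 at each vertex:
  (0, 0): z = 0
  (10, 0): z = 90
  (10, 1.5): z = 79.5
  (2.333, 13): z = -70
  (0, 13): z = -91

The minimum is at (0, 13) with z = -91.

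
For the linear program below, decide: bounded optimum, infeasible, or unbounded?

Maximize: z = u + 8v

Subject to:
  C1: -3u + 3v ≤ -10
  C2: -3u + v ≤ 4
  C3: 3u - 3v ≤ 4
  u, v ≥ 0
C3 requires 3u - 3v ≤ 4, while C1 (-3u + 3v ≤ -10) is equivalent to 3u - 3v ≥ 10. Together they would need 10 ≤ 3u - 3v ≤ 4, which is impossible since 10 > 4. No point satisfies all constraints.

Infeasible: no point satisfies all constraints simultaneously.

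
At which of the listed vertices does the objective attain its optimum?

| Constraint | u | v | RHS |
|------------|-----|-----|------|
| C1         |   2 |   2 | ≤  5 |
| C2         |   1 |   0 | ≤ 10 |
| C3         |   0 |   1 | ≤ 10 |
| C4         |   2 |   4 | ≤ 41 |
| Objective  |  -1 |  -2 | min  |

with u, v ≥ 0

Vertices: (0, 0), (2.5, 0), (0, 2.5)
(0, 2.5) with z = -5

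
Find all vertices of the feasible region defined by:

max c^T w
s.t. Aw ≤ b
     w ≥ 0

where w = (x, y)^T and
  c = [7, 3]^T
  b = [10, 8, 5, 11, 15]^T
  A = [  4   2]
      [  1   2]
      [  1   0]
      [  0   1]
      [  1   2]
Each vertex is the intersection of two constraint boundaries that also satisfies all remaining constraints:
  x = 0 and y = 0 → (0, 0)
  4x + 2y = 10 and y = 0 → (2.5, 0)
  4x + 2y = 10 and x + 2y = 8 → (0.6667, 3.667)
  x + 2y = 8 and x = 0 → (0, 4)

Vertices: (0, 0), (2.5, 0), (0.6667, 3.667), (0, 4)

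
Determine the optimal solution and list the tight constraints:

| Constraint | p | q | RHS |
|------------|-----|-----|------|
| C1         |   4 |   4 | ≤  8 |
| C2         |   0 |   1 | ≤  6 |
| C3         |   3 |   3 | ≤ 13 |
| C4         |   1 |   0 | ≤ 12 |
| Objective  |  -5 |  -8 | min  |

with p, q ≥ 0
Optimal: p = 0, q = 2
Binding: C1, p ≥ 0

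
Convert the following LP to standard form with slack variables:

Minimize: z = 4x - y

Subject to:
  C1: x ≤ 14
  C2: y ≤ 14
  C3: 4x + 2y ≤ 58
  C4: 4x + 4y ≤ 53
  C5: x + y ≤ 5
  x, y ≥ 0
min z = 4x - y

s.t.
  x + s1 = 14
  y + s2 = 14
  4x + 2y + s3 = 58
  4x + 4y + s4 = 53
  x + y + s5 = 5
  x, y, s1, s2, s3, s4, s5 ≥ 0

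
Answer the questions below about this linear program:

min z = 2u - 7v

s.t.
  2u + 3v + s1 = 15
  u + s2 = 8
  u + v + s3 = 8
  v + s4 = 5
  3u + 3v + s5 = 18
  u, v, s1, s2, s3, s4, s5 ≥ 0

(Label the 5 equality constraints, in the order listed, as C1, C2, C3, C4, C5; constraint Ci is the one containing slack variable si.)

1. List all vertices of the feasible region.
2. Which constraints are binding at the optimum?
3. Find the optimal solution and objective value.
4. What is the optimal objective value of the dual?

1. (0, 0), (6, 0), (3, 3), (0, 5)
2. C1, C4, u ≥ 0
3. u = 0, v = 5, z = -35
4. -35 (by strong duality, equal to the primal optimum)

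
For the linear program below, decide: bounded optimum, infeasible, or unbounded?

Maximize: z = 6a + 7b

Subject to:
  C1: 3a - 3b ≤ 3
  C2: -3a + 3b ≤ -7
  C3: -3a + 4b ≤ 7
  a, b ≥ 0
C1 requires 3a - 3b ≤ 3, while C2 (-3a + 3b ≤ -7) is equivalent to 3a - 3b ≥ 7. Together they would need 7 ≤ 3a - 3b ≤ 3, which is impossible since 7 > 3. No point satisfies all constraints.

Infeasible: no point satisfies all constraints simultaneously.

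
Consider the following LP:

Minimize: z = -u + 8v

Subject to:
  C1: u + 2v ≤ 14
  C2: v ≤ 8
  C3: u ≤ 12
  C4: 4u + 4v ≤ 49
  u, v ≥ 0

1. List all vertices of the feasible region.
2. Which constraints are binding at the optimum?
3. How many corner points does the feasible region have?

1. (0, 0), (12, 0), (12, 0.25), (10.5, 1.75), (0, 7)
2. C3, v ≥ 0
3. 5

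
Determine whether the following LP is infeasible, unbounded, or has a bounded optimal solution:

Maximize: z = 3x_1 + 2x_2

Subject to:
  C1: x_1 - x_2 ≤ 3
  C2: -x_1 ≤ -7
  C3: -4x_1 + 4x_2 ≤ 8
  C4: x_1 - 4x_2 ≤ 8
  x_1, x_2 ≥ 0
Feasible point: (7, 4) satisfies every constraint, so the LP is feasible.
Direction d = (1, 1): for each constraint row a, a·d ≤ 0 —
  (1)(1) + (-1)(1) = 0 ≤ 0
  (-1)(1) + (0)(1) = -1 ≤ 0
  (-4)(1) + (4)(1) = 0 ≤ 0
  (1)(1) + (-4)(1) = -3 ≤ 0
and d ≥ 0, so (7, 4) + t·d stays feasible for every t ≥ 0. Along this ray z = 3x_1 + 2x_2 changes by 5 per unit t, so z → +∞.

The LP is unbounded; z can be made arbitrarily large.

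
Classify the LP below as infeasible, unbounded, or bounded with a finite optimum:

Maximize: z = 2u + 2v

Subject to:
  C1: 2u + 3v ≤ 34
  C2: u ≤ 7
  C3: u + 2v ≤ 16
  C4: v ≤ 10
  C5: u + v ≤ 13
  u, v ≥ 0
The point (7, 4.5) satisfies every constraint, so the LP is feasible; the constraints give u ≤ 7 and v ≤ 10, which with u, v ≥ 0 keep the feasible region inside a bounded box. A feasible, bounded LP attains a finite optimum at a vertex.

Feasible with finite optimum z* = 23 at (7, 4.5).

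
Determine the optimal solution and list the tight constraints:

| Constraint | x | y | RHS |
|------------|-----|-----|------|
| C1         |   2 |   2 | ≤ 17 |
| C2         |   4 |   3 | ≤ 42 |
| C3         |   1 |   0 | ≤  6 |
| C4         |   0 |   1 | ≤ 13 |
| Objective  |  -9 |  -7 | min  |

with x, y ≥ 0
Optimal: x = 6, y = 2.5
Slack at optimum:
  C1: slack = 0 (binding)
  C2: slack = 10.5
  C3: slack = 0 (binding)
  C4: slack = 10.5
  x ≥ 0: x = 6
  y ≥ 0: y = 2.5
Binding constraints: C1, C3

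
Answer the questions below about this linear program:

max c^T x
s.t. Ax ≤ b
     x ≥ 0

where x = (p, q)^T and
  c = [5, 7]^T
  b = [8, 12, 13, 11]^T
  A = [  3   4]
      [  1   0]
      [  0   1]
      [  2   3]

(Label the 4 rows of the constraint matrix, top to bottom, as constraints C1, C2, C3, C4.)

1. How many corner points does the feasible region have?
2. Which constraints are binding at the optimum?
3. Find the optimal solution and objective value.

1. 3
2. C1, p ≥ 0
3. p = 0, q = 2, z = 14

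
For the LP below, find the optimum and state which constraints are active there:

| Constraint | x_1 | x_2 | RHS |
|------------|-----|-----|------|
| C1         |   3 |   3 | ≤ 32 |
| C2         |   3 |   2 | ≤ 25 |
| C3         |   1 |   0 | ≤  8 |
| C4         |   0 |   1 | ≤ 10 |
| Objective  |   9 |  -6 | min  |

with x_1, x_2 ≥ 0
Optimal: x_1 = 0, x_2 = 10
Slack at optimum:
  C1: slack = 2
  C2: slack = 5
  C3: slack = 8
  C4: slack = 0 (binding)
  x_1 ≥ 0: x_1 = 0 (binding)
  x_2 ≥ 0: x_2 = 10
Binding constraints: C4, x_1 ≥ 0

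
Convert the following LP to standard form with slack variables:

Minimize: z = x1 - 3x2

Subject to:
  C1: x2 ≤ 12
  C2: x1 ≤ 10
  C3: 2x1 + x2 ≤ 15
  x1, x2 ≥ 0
min z = x1 - 3x2

s.t.
  x2 + s1 = 12
  x1 + s2 = 10
  2x1 + x2 + s3 = 15
  x1, x2, s1, s2, s3 ≥ 0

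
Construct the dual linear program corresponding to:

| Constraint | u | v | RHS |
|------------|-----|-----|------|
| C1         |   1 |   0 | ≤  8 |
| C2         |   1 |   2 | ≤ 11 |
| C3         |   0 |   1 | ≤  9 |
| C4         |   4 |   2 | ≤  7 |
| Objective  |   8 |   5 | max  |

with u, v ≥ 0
Minimize: z = 8y1 + 11y2 + 9y3 + 7y4

Subject to:
  C1: -y1 - y2 - 4y4 ≤ -8
  C2: -2y2 - y3 - 2y4 ≤ -5
  y1, y2, y3, y4 ≥ 0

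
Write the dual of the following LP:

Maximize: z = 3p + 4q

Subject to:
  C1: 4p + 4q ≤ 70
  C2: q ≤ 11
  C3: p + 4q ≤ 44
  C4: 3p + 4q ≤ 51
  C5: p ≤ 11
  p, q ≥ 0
Minimize: z = 70y1 + 11y2 + 44y3 + 51y4 + 11y5

Subject to:
  C1: -4y1 - y3 - 3y4 - y5 ≤ -3
  C2: -4y1 - y2 - 4y3 - 4y4 ≤ -4
  y1, y2, y3, y4, y5 ≥ 0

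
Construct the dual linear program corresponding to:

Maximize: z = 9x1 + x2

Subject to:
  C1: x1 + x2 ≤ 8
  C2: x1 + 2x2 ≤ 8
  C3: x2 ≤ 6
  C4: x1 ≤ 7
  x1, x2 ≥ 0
Minimize: z = 8y1 + 8y2 + 6y3 + 7y4

Subject to:
  C1: -y1 - y2 - y4 ≤ -9
  C2: -y1 - 2y2 - y3 ≤ -1
  y1, y2, y3, y4 ≥ 0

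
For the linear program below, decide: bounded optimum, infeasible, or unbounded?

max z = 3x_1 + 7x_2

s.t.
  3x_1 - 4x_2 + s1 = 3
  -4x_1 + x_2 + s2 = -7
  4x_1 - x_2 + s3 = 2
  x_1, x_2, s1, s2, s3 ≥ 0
The row 4x_1 - x_2 + s3 = 2 with s3 ≥ 0 requires 4x_1 - x_2 ≤ 2, while the row -4x_1 + x_2 + s2 = -7 with s2 ≥ 0 is equivalent to 4x_1 - x_2 ≥ 7. Together they would need 7 ≤ 4x_1 - x_2 ≤ 2, which is impossible since 7 > 2. No point satisfies all constraints.

Infeasible: no point satisfies all constraints simultaneously.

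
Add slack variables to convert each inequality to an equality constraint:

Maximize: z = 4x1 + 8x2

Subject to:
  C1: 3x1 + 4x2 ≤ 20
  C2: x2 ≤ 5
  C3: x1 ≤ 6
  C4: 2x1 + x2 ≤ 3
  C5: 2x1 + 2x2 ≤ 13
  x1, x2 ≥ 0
max z = 4x1 + 8x2

s.t.
  3x1 + 4x2 + s1 = 20
  x2 + s2 = 5
  x1 + s3 = 6
  2x1 + x2 + s4 = 3
  2x1 + 2x2 + s5 = 13
  x1, x2, s1, s2, s3, s4, s5 ≥ 0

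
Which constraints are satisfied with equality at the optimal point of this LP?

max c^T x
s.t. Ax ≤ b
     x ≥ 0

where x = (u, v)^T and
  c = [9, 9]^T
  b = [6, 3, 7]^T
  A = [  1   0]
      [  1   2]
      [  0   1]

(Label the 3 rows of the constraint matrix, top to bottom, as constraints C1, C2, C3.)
Optimal: u = 3, v = 0
Binding: C2, v ≥ 0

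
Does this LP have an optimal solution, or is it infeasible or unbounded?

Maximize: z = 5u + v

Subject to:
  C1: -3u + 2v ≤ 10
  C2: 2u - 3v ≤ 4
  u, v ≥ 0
Feasible point: (0, 0) satisfies every constraint, so the LP is feasible.
Direction d = (1, 1): for each constraint row a, a·d ≤ 0 —
  (-3)(1) + (2)(1) = -1 ≤ 0
  (2)(1) + (-3)(1) = -1 ≤ 0
and d ≥ 0, so (0, 0) + t·d stays feasible for every t ≥ 0. Along this ray z = 5u + v changes by 6 per unit t, so z → +∞.

The LP is unbounded; z can be made arbitrarily large.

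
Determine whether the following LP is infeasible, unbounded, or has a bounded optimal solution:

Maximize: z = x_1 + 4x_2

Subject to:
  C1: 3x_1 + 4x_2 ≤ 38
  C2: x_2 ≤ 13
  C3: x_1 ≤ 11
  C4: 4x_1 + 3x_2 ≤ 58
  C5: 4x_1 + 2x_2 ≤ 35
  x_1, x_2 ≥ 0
The point (0, 9.5) satisfies every constraint, so the LP is feasible; the constraints give x_1 ≤ 11 and x_2 ≤ 13, which with x_1, x_2 ≥ 0 keep the feasible region inside a bounded box. A feasible, bounded LP attains a finite optimum at a vertex.

Bounded optimum: z* = 38 at (0, 9.5).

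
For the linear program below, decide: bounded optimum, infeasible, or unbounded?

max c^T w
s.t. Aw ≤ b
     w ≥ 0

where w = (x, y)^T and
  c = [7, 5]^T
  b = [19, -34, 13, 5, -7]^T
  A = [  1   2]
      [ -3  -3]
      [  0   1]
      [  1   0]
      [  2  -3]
The point (5, 7) satisfies every constraint, so the LP is feasible; the constraints give x ≤ 5 and y ≤ 13, which with x, y ≥ 0 keep the feasible region inside a bounded box. A feasible, bounded LP attains a finite optimum at a vertex.

Evaluating z = 7x + 5y at each vertex:
  (5, 6.333): z = 66.67
  (5, 7): z = 70
  (3.667, 7.667): z = 64

Bounded optimum: z* = 70 at (5, 7).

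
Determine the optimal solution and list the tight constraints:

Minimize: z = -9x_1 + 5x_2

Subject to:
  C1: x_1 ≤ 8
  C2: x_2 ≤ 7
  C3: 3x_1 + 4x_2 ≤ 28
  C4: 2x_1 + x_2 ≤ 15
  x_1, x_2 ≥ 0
Optimal: x_1 = 7.5, x_2 = 0
Slack at optimum:
  C1: slack = 0.5
  C2: slack = 7
  C3: slack = 5.5
  C4: slack = 0 (binding)
  x_1 ≥ 0: x_1 = 7.5
  x_2 ≥ 0: x_2 = 0 (binding)
Binding constraints: C4, x_2 ≥ 0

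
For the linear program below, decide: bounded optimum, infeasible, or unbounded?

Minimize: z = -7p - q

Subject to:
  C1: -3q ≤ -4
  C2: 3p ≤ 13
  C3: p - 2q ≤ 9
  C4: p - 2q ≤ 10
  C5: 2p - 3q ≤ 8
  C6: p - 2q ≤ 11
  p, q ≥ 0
Feasible point: (0, 2) satisfies every constraint, so the LP is feasible.
Direction d = (0, 1): for each constraint row a, a·d ≤ 0 —
  (0)(0) + (-3)(1) = -3 ≤ 0
  (3)(0) + (0)(1) = 0 ≤ 0
  (1)(0) + (-2)(1) = -2 ≤ 0
  (1)(0) + (-2)(1) = -2 ≤ 0
  (2)(0) + (-3)(1) = -3 ≤ 0
  (1)(0) + (-2)(1) = -2 ≤ 0
and d ≥ 0, so (0, 2) + t·d stays feasible for every t ≥ 0. Along this ray z = -7p - q changes by -1 per unit t, so z → −∞.

Unbounded: there is a feasible ray along which z → −∞.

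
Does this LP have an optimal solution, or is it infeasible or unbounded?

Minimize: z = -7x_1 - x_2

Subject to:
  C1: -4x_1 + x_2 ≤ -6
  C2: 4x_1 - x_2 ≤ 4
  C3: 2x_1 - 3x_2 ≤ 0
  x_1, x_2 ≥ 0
C2 requires 4x_1 - x_2 ≤ 4, while C1 (-4x_1 + x_2 ≤ -6) is equivalent to 4x_1 - x_2 ≥ 6. Together they would need 6 ≤ 4x_1 - x_2 ≤ 4, which is impossible since 6 > 4. No point satisfies all constraints.

Infeasible: no point satisfies all constraints simultaneously.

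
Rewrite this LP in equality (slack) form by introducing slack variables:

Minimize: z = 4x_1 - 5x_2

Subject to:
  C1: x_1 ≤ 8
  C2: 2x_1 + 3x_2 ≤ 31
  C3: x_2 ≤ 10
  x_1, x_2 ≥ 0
min z = 4x_1 - 5x_2

s.t.
  x_1 + s1 = 8
  2x_1 + 3x_2 + s2 = 31
  x_2 + s3 = 10
  x_1, x_2, s1, s2, s3 ≥ 0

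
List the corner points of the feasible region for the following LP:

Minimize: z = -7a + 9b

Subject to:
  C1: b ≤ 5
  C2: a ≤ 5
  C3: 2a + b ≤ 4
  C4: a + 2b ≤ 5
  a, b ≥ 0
Each vertex is the intersection of two constraint boundaries that also satisfies all remaining constraints:
  a = 0 and b = 0 → (0, 0)
  2a + b = 4 and b = 0 → (2, 0)
  2a + b = 4 and a + 2b = 5 → (1, 2)
  a + 2b = 5 and a = 0 → (0, 2.5)

Vertices: (0, 0), (2, 0), (1, 2), (0, 2.5)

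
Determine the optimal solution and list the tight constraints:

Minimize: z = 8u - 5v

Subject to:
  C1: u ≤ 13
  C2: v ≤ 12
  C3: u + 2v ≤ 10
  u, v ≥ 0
Optimal: u = 0, v = 5
Slack at optimum:
  C1: slack = 13
  C2: slack = 7
  C3: slack = 0 (binding)
  u ≥ 0: u = 0 (binding)
  v ≥ 0: v = 5
Binding constraints: C3, u ≥ 0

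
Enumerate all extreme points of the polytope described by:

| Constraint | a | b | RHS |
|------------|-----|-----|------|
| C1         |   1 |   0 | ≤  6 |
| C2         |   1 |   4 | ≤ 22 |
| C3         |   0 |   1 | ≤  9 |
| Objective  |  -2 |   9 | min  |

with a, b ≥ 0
Each vertex is the intersection of two constraint boundaries that also satisfies all remaining constraints:
  a = 0 and b = 0 → (0, 0)
  a = 6 and b = 0 → (6, 0)
  a = 6 and a + 4b = 22 → (6, 4)
  a + 4b = 22 and a = 0 → (0, 5.5)

Vertices: (0, 0), (6, 0), (6, 4), (0, 5.5)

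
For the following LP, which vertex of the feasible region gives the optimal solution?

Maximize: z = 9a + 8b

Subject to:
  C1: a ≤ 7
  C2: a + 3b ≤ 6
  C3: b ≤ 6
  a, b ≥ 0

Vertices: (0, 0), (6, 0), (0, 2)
Evaluating z = 9a + 8b at each vertex:
  (0, 0): z = 0
  (6, 0): z = 54
  (0, 2): z = 16

The largest value is z = 54, attained at (6, 0).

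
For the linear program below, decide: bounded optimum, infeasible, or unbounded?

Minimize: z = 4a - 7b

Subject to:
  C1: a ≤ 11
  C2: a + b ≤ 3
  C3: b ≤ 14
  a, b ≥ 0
The point (0, 3) satisfies every constraint, so the LP is feasible; the constraints give a ≤ 11 and b ≤ 14, which with a, b ≥ 0 keep the feasible region inside a bounded box. A feasible, bounded LP attains a finite optimum at a vertex.

The LP has an optimal solution: (0, 3) with z = -21.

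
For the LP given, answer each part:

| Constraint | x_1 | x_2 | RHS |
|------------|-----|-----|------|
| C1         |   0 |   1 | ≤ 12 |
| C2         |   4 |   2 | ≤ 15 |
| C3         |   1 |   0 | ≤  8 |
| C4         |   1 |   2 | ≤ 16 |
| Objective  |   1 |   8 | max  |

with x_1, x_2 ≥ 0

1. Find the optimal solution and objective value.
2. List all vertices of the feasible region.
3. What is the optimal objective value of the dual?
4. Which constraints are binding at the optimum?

1. x_1 = 0, x_2 = 7.5, z = 60
2. (0, 0), (3.75, 0), (0, 7.5)
3. 60 (by strong duality, equal to the primal optimum)
4. C2, x_1 ≥ 0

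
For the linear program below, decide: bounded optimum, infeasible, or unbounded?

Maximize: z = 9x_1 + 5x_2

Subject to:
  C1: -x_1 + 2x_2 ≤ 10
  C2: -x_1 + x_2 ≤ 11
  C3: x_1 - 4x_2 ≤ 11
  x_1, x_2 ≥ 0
Feasible point: (0, 0) satisfies every constraint, so the LP is feasible.
Direction d = (2, 1): for each constraint row a, a·d ≤ 0 —
  (-1)(2) + (2)(1) = 0 ≤ 0
  (-1)(2) + (1)(1) = -1 ≤ 0
  (1)(2) + (-4)(1) = -2 ≤ 0
and d ≥ 0, so (0, 0) + t·d stays feasible for every t ≥ 0. Along this ray z = 9x_1 + 5x_2 changes by 23 per unit t, so z → +∞.

Unbounded: there is a feasible ray along which z → +∞.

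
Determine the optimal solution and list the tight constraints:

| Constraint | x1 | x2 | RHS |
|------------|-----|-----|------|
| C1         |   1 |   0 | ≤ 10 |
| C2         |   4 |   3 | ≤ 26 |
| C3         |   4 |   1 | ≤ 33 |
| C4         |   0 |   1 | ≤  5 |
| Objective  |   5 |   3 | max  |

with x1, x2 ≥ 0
Optimal: x1 = 6.5, x2 = 0
Slack at optimum:
  C1: slack = 3.5
  C2: slack = 0 (binding)
  C3: slack = 7
  C4: slack = 5
  x1 ≥ 0: x1 = 6.5
  x2 ≥ 0: x2 = 0 (binding)
Binding constraints: C2, x2 ≥ 0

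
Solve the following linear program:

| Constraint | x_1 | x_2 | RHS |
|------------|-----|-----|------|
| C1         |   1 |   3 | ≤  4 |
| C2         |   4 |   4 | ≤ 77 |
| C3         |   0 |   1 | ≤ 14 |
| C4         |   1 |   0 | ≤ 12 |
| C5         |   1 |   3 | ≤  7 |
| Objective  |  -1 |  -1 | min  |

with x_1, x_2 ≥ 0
x_1 = 4, x_2 = 0, z = -4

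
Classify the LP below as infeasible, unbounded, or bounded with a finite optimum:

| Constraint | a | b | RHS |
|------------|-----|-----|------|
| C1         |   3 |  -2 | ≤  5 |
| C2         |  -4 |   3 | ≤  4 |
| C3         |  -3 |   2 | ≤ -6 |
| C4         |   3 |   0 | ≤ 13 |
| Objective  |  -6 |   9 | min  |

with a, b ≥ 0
C1 requires 3a - 2b ≤ 5, while C3 (-3a + 2b ≤ -6) is equivalent to 3a - 2b ≥ 6. Together they would need 6 ≤ 3a - 2b ≤ 5, which is impossible since 6 > 5. No point satisfies all constraints.

The feasible region is empty; the LP is infeasible.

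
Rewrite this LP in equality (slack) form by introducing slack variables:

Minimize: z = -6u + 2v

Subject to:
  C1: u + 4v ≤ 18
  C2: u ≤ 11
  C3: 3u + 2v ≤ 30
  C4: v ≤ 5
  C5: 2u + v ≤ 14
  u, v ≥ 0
min z = -6u + 2v

s.t.
  u + 4v + s1 = 18
  u + s2 = 11
  3u + 2v + s3 = 30
  v + s4 = 5
  2u + v + s5 = 14
  u, v, s1, s2, s3, s4, s5 ≥ 0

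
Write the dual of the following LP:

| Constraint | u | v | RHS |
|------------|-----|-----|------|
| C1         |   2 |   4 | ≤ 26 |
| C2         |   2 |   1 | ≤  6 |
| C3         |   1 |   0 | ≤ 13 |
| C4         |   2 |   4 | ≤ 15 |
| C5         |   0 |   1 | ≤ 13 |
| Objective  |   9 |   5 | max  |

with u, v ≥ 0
Minimize: z = 26y1 + 6y2 + 13y3 + 15y4 + 13y5

Subject to:
  C1: -2y1 - 2y2 - y3 - 2y4 ≤ -9
  C2: -4y1 - y2 - 4y4 - y5 ≤ -5
  y1, y2, y3, y4, y5 ≥ 0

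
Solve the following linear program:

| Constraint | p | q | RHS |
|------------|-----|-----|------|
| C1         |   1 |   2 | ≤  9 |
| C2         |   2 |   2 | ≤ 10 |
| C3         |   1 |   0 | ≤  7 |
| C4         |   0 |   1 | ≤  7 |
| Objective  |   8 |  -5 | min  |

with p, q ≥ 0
Each vertex is the intersection of two constraint boundaries that also satisfies all remaining constraints:
  p = 0 and q = 0 → (0, 0)
  2p + 2q = 10 and q = 0 → (5, 0)
  p + 2q = 9 and 2p + 2q = 10 → (1, 4)
  p + 2q = 9 and p = 0 → (0, 4.5)

Evaluating z = 8p - 5q at each vertex:
  (0, 0): z = 0
  (5, 0): z = 40
  (1, 4): z = -12
  (0, 4.5): z = -22.5

The minimum is at (0, 4.5) with z = -22.5.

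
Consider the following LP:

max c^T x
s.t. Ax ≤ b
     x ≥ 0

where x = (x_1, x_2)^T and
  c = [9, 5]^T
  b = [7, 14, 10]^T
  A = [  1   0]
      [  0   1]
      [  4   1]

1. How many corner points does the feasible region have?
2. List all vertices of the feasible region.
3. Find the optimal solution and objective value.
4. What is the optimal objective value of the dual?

1. 3
2. (0, 0), (2.5, 0), (0, 10)
3. x_1 = 0, x_2 = 10, z = 50
4. 50 (by strong duality, equal to the primal optimum)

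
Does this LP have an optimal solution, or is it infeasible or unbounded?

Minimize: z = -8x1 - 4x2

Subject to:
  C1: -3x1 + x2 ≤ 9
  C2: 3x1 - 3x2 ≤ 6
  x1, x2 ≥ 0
Feasible point: (0, 0) satisfies every constraint, so the LP is feasible.
Direction d = (1, 1): for each constraint row a, a·d ≤ 0 —
  (-3)(1) + (1)(1) = -2 ≤ 0
  (3)(1) + (-3)(1) = 0 ≤ 0
and d ≥ 0, so (0, 0) + t·d stays feasible for every t ≥ 0. Along this ray z = -8x1 - 4x2 changes by -12 per unit t, so z → −∞.

Unbounded — the objective can decrease without bound over the feasible region.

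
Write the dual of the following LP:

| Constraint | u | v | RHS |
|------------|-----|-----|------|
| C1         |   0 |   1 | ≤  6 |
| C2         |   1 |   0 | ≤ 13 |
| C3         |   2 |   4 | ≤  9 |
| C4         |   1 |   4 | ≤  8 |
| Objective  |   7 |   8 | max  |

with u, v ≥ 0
Minimize: z = 6y1 + 13y2 + 9y3 + 8y4

Subject to:
  C1: -y2 - 2y3 - y4 ≤ -7
  C2: -y1 - 4y3 - 4y4 ≤ -8
  y1, y2, y3, y4 ≥ 0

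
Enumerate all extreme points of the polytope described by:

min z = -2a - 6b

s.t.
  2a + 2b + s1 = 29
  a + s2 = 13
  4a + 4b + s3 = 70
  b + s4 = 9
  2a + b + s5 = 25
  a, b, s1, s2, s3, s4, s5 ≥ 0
Each vertex is the intersection of two constraint boundaries that also satisfies all remaining constraints:
  a = 0 and b = 0 → (0, 0)
  2a + b = 25 and b = 0 → (12.5, 0)
  2a + 2b = 29 and 2a + b = 25 → (10.5, 4)
  2a + 2b = 29 and b = 9 → (5.5, 9)
  b = 9 and a = 0 → (0, 9)

Vertices: (0, 0), (12.5, 0), (10.5, 4), (5.5, 9), (0, 9)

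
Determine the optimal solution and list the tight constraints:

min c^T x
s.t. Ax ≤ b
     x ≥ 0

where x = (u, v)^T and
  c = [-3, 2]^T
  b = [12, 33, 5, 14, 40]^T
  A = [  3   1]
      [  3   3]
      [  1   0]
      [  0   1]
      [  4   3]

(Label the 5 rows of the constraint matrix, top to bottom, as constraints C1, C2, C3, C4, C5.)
Optimal: u = 4, v = 0
Binding: C1, v ≥ 0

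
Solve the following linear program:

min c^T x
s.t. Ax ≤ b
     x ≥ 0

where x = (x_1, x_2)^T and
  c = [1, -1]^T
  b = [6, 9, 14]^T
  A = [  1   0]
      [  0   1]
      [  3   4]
Each vertex is the intersection of two constraint boundaries that also satisfies all remaining constraints:
  x_1 = 0 and x_2 = 0 → (0, 0)
  3x_1 + 4x_2 = 14 and x_2 = 0 → (4.667, 0)
  3x_1 + 4x_2 = 14 and x_1 = 0 → (0, 3.5)

Evaluating z = x_1 - x_2 at each vertex:
  (0, 0): z = 0
  (4.667, 0): z = 4.667
  (0, 3.5): z = -3.5

The minimum is at (0, 3.5) with z = -3.5.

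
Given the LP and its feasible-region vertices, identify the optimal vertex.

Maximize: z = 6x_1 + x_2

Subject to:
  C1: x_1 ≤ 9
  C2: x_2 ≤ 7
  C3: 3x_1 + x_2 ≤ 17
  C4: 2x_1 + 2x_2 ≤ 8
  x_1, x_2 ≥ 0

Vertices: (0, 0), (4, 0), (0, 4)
Evaluating z = 6x_1 + x_2 at each vertex:
  (0, 0): z = 0
  (4, 0): z = 24
  (0, 4): z = 4

The largest value is z = 24, attained at (4, 0).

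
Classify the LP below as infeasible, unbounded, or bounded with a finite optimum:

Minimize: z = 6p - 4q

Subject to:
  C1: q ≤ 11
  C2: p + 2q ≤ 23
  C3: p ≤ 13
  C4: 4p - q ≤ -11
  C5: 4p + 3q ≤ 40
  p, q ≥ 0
The point (0, 11) satisfies every constraint, so the LP is feasible; the constraints give p ≤ 13 and q ≤ 11, which with p, q ≥ 0 keep the feasible region inside a bounded box. A feasible, bounded LP attains a finite optimum at a vertex.

Evaluating z = 6p - 4q at each vertex:
  (0, 11): z = -44

Bounded optimum: z* = -44 at (0, 11).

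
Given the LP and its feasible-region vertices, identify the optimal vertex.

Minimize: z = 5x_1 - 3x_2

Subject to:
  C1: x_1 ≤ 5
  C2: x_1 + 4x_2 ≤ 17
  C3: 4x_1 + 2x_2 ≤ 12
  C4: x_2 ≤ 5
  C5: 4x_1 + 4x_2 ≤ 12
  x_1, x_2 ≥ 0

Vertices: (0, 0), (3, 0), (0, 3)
Evaluating z = 5x_1 - 3x_2 at each vertex:
  (0, 0): z = 0
  (3, 0): z = 15
  (0, 3): z = -9

The smallest value is z = -9, attained at (0, 3).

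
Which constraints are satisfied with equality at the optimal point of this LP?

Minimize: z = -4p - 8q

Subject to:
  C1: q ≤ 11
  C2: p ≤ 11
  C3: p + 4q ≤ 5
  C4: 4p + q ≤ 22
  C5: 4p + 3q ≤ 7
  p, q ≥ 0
Optimal: p = 1, q = 1
Slack at optimum:
  C1: slack = 10
  C2: slack = 10
  C3: slack = 0 (binding)
  C4: slack = 17
  C5: slack = 0 (binding)
  p ≥ 0: p = 1
  q ≥ 0: q = 1
Binding constraints: C3, C5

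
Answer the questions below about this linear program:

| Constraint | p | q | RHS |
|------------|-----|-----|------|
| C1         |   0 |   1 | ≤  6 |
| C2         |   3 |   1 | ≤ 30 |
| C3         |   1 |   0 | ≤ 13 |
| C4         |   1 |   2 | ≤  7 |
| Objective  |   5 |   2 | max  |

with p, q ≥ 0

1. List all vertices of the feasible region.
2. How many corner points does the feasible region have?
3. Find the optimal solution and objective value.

1. (0, 0), (7, 0), (0, 3.5)
2. 3
3. p = 7, q = 0, z = 35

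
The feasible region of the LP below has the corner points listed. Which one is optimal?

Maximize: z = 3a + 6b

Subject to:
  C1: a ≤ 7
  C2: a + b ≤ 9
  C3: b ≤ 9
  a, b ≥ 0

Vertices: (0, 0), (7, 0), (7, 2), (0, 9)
(0, 9) with z = 54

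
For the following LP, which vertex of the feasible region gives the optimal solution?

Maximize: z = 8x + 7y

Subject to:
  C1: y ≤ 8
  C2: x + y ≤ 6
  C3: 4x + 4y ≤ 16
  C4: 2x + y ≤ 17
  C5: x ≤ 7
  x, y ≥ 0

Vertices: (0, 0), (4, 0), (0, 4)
Evaluating z = 8x + 7y at each vertex:
  (0, 0): z = 0
  (4, 0): z = 32
  (0, 4): z = 28

The largest value is z = 32, attained at (4, 0).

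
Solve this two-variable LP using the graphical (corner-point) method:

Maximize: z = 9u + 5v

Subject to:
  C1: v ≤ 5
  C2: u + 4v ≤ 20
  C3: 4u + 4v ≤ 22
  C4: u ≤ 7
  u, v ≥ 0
Each vertex is the intersection of two constraint boundaries that also satisfies all remaining constraints:
  u = 0 and v = 0 → (0, 0)
  4u + 4v = 22 and v = 0 → (5.5, 0)
  u + 4v = 20 and 4u + 4v = 22 → (0.6667, 4.833)
  v = 5 and u + 4v = 20 → (0, 5)

Evaluating z = 9u + 5v at each vertex:
  (0, 0): z = 0
  (5.5, 0): z = 49.5
  (0.6667, 4.833): z = 30.17
  (0, 5): z = 25

The maximum is at (5.5, 0) with z = 49.5.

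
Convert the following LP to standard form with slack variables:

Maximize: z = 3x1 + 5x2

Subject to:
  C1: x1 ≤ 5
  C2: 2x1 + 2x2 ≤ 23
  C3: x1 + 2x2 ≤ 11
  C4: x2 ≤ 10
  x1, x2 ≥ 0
max z = 3x1 + 5x2

s.t.
  x1 + s1 = 5
  2x1 + 2x2 + s2 = 23
  x1 + 2x2 + s3 = 11
  x2 + s4 = 10
  x1, x2, s1, s2, s3, s4 ≥ 0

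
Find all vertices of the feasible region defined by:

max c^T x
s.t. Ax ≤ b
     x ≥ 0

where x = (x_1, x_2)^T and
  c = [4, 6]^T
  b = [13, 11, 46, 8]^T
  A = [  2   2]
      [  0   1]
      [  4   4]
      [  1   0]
Each vertex is the intersection of two constraint boundaries that also satisfies all remaining constraints:
  x_1 = 0 and x_2 = 0 → (0, 0)
  2x_1 + 2x_2 = 13 and x_2 = 0 → (6.5, 0)
  2x_1 + 2x_2 = 13 and x_1 = 0 → (0, 6.5)

Vertices: (0, 0), (6.5, 0), (0, 6.5)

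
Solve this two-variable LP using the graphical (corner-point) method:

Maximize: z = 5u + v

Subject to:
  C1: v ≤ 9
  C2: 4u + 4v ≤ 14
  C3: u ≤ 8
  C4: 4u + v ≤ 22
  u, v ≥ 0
Each vertex is the intersection of two constraint boundaries that also satisfies all remaining constraints:
  u = 0 and v = 0 → (0, 0)
  4u + 4v = 14 and v = 0 → (3.5, 0)
  4u + 4v = 14 and u = 0 → (0, 3.5)

Evaluating z = 5u + v at each vertex:
  (0, 0): z = 0
  (3.5, 0): z = 17.5
  (0, 3.5): z = 3.5

The maximum is at (3.5, 0) with z = 17.5.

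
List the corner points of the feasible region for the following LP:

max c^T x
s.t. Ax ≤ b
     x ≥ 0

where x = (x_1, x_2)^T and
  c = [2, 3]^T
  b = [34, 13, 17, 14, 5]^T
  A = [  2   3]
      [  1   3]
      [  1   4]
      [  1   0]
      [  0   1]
Each vertex is the intersection of two constraint boundaries that also satisfies all remaining constraints:
  x_1 = 0 and x_2 = 0 → (0, 0)
  x_1 + 3x_2 = 13 and x_2 = 0 → (13, 0)
  x_1 + 3x_2 = 13 and x_1 + 4x_2 = 17 → (1, 4)
  x_1 + 4x_2 = 17 and x_1 = 0 → (0, 4.25)

Vertices: (0, 0), (13, 0), (1, 4), (0, 4.25)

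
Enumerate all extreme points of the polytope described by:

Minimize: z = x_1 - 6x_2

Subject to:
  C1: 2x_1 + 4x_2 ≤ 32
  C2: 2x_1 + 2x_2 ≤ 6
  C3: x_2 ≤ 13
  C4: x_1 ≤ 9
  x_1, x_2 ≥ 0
Each vertex is the intersection of two constraint boundaries that also satisfies all remaining constraints:
  x_1 = 0 and x_2 = 0 → (0, 0)
  2x_1 + 2x_2 = 6 and x_2 = 0 → (3, 0)
  2x_1 + 2x_2 = 6 and x_1 = 0 → (0, 3)

Vertices: (0, 0), (3, 0), (0, 3)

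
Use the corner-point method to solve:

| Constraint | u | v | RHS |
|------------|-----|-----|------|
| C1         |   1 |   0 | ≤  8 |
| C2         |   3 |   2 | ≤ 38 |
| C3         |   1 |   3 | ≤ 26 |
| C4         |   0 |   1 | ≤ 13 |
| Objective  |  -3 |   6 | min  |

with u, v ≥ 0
Each vertex is the intersection of two constraint boundaries that also satisfies all remaining constraints:
  u = 0 and v = 0 → (0, 0)
  u = 8 and v = 0 → (8, 0)
  u = 8 and u + 3v = 26 → (8, 6)
  u + 3v = 26 and u = 0 → (0, 8.667)

Evaluating z = -3u + 6v at each vertex:
  (0, 0): z = 0
  (8, 0): z = -24
  (8, 6): z = 12
  (0, 8.667): z = 52

The minimum is at (8, 0) with z = -24.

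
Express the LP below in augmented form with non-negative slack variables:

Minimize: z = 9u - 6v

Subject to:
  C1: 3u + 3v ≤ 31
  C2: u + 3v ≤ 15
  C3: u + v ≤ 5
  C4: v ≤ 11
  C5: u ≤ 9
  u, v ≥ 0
min z = 9u - 6v

s.t.
  3u + 3v + s1 = 31
  u + 3v + s2 = 15
  u + v + s3 = 5
  v + s4 = 11
  u + s5 = 9
  u, v, s1, s2, s3, s4, s5 ≥ 0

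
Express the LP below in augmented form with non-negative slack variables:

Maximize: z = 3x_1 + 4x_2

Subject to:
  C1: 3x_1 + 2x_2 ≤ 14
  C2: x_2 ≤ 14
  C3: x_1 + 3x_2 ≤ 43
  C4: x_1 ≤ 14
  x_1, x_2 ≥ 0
max z = 3x_1 + 4x_2

s.t.
  3x_1 + 2x_2 + s1 = 14
  x_2 + s2 = 14
  x_1 + 3x_2 + s3 = 43
  x_1 + s4 = 14
  x_1, x_2, s1, s2, s3, s4 ≥ 0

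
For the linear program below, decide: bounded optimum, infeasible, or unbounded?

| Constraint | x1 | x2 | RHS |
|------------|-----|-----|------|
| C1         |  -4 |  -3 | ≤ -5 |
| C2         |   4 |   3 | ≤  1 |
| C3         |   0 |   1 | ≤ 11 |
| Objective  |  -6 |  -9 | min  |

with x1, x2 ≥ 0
C2 requires 4x1 + 3x2 ≤ 1, while C1 (-4x1 - 3x2 ≤ -5) is equivalent to 4x1 + 3x2 ≥ 5. Together they would need 5 ≤ 4x1 + 3x2 ≤ 1, which is impossible since 5 > 1. No point satisfies all constraints.

Infeasible — the constraint set is empty.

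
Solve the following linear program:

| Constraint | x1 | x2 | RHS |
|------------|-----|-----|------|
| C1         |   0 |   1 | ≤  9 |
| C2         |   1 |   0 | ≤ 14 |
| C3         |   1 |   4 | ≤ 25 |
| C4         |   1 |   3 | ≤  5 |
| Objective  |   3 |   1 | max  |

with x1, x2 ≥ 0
x1 = 5, x2 = 0, z = 15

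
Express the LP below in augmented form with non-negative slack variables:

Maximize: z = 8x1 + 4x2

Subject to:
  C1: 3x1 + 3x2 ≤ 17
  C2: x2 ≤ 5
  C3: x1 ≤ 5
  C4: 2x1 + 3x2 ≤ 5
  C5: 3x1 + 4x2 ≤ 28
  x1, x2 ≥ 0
max z = 8x1 + 4x2

s.t.
  3x1 + 3x2 + s1 = 17
  x2 + s2 = 5
  x1 + s3 = 5
  2x1 + 3x2 + s4 = 5
  3x1 + 4x2 + s5 = 28
  x1, x2, s1, s2, s3, s4, s5 ≥ 0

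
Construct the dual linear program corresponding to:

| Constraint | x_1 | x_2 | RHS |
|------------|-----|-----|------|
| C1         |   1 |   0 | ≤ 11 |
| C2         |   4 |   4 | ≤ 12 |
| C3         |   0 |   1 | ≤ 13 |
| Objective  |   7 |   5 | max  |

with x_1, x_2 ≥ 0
Minimize: z = 11y1 + 12y2 + 13y3

Subject to:
  C1: -y1 - 4y2 ≤ -7
  C2: -4y2 - y3 ≤ -5
  y1, y2, y3 ≥ 0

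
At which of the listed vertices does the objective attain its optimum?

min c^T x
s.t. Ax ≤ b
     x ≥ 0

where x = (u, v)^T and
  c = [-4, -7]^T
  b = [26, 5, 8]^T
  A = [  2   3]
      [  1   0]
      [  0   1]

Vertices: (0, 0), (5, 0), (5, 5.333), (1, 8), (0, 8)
Evaluating z = -4u - 7v at each vertex:
  (0, 0): z = 0
  (5, 0): z = -20
  (5, 5.333): z = -57.33
  (1, 8): z = -60
  (0, 8): z = -56

The smallest value is z = -60, attained at (1, 8).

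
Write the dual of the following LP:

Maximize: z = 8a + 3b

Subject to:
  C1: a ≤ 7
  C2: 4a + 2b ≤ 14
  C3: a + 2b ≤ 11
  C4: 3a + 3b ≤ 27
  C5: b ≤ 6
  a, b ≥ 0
Minimize: z = 7y1 + 14y2 + 11y3 + 27y4 + 6y5

Subject to:
  C1: -y1 - 4y2 - y3 - 3y4 ≤ -8
  C2: -2y2 - 2y3 - 3y4 - y5 ≤ -3
  y1, y2, y3, y4, y5 ≥ 0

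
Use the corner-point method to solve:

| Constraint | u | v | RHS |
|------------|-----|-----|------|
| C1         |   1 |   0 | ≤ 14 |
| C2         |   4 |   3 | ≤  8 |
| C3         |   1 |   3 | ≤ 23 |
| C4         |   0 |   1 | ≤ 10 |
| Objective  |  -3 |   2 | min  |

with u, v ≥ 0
u = 2, v = 0, z = -6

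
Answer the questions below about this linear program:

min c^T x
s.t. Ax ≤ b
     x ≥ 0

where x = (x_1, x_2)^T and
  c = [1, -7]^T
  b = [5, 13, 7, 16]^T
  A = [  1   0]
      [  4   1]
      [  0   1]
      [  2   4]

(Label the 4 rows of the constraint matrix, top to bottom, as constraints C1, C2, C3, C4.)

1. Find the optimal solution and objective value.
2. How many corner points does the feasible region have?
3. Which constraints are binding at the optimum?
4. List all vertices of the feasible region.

1. x_1 = 0, x_2 = 4, z = -28
2. 4
3. C4, x_1 ≥ 0
4. (0, 0), (3.25, 0), (2.571, 2.714), (0, 4)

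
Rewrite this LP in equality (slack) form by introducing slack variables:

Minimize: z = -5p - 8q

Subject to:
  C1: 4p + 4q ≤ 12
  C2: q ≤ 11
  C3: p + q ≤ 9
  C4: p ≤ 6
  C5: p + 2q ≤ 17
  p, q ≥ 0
min z = -5p - 8q

s.t.
  4p + 4q + s1 = 12
  q + s2 = 11
  p + q + s3 = 9
  p + s4 = 6
  p + 2q + s5 = 17
  p, q, s1, s2, s3, s4, s5 ≥ 0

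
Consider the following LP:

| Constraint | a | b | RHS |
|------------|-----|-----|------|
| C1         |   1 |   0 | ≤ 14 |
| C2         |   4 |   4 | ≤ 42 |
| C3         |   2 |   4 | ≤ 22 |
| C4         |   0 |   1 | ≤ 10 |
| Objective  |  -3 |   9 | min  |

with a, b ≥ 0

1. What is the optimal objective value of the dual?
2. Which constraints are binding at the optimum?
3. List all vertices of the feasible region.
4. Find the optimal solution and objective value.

1. -31.5 (by strong duality, equal to the primal optimum)
2. C2, b ≥ 0
3. (0, 0), (10.5, 0), (10, 0.5), (0, 5.5)
4. a = 10.5, b = 0, z = -31.5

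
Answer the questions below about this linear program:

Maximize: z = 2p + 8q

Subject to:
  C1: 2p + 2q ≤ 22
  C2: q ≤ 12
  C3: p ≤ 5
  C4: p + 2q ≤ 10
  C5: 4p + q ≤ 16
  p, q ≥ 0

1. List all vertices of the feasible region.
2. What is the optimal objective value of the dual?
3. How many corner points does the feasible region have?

1. (0, 0), (4, 0), (3.143, 3.429), (0, 5)
2. 40 (by strong duality, equal to the primal optimum)
3. 4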